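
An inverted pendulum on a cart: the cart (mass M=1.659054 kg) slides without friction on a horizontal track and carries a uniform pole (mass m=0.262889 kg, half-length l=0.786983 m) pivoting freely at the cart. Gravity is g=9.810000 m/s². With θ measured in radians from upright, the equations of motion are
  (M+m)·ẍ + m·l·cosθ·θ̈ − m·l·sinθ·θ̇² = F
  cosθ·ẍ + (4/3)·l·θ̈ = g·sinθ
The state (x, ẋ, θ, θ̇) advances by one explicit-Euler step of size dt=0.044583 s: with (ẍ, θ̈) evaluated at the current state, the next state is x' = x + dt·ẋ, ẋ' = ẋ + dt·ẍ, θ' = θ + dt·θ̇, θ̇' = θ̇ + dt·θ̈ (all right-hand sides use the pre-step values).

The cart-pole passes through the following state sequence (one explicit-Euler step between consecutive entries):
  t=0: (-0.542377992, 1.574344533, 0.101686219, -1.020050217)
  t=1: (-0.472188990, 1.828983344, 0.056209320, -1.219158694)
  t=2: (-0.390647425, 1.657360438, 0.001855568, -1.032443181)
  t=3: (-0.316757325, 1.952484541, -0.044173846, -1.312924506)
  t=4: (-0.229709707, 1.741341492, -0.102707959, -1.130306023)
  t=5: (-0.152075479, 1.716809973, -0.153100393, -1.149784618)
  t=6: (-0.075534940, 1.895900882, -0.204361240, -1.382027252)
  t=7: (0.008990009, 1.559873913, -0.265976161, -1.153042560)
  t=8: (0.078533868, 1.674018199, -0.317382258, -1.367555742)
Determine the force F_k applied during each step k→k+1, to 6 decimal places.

step 0→1:
  ẍ = (ẋ'−ẋ)/dt = (1.828983344−1.574344533)/0.044583 = 5.711567
  θ̈ = (θ̇'−θ̇)/dt = (-1.219158694−-1.020050217)/0.044583 = -4.466018
  sinθ=0.101511, cosθ=0.994834
  F = (M+m)·ẍ + m·l·cosθ·θ̈ − m·l·sinθ·θ̇² = 10.977307 + -0.919198 − 0.021852 = 10.036257
step 1→2:
  ẍ = (ẋ'−ẋ)/dt = (1.657360438−1.828983344)/0.044583 = -3.849515
  θ̈ = (θ̇'−θ̇)/dt = (-1.032443181−-1.219158694)/0.044583 = 4.188043
  sinθ=0.056180, cosθ=0.998421
  F = (M+m)·ẍ + m·l·cosθ·θ̈ − m·l·sinθ·θ̇² = -7.398548 + 0.865092 − 0.017276 = -6.550731
step 2→3:
  ẍ = (ẋ'−ẋ)/dt = (1.952484541−1.657360438)/0.044583 = 6.619656
  θ̈ = (θ̇'−θ̇)/dt = (-1.312924506−-1.032443181)/0.044583 = -6.291217
  sinθ=0.001856, cosθ=0.999998
  F = (M+m)·ẍ + m·l·cosθ·θ̈ − m·l·sinθ·θ̇² = 12.722601 + -1.301582 − 0.000409 = 11.420609
step 3→4:
  ẍ = (ẋ'−ẋ)/dt = (1.741341492−1.952484541)/0.044583 = -4.735954
  θ̈ = (θ̇'−θ̇)/dt = (-1.130306023−-1.312924506)/0.044583 = 4.096146
  sinθ=-0.044159, cosθ=0.999024
  F = (M+m)·ẍ + m·l·cosθ·θ̈ − m·l·sinθ·θ̇² = -9.102234 + 0.846622 − -0.015749 = -8.239864
step 4→5:
  ẍ = (ẋ'−ẋ)/dt = (1.716809973−1.741341492)/0.044583 = -0.550244
  θ̈ = (θ̇'−θ̇)/dt = (-1.149784618−-1.130306023)/0.044583 = -0.436906
  sinθ=-0.102527, cosθ=0.994730
  F = (M+m)·ẍ + m·l·cosθ·θ̈ − m·l·sinθ·θ̇² = -1.057537 + -0.089915 − -0.027100 = -1.120352
step 5→6:
  ẍ = (ẋ'−ẋ)/dt = (1.895900882−1.716809973)/0.044583 = 4.017022
  θ̈ = (θ̇'−θ̇)/dt = (-1.382027252−-1.149784618)/0.044583 = -5.209220
  sinθ=-0.152503, cosθ=0.988303
  F = (M+m)·ẍ + m·l·cosθ·θ̈ − m·l·sinθ·θ̇² = 7.720488 + -1.065125 − -0.041711 = 6.697074
step 6→7:
  ẍ = (ẋ'−ẋ)/dt = (1.559873913−1.895900882)/0.044583 = -7.537110
  θ̈ = (θ̇'−θ̇)/dt = (-1.153042560−-1.382027252)/0.044583 = 5.136144
  sinθ=-0.202942, cosθ=0.979191
  F = (M+m)·ẍ + m·l·cosθ·θ̈ − m·l·sinθ·θ̇² = -14.485896 + 1.040500 − -0.080194 = -13.365201
step 7→8:
  ẍ = (ẋ'−ẋ)/dt = (1.674018199−1.559873913)/0.044583 = 2.560265
  θ̈ = (θ̇'−θ̇)/dt = (-1.367555742−-1.153042560)/0.044583 = -4.811547
  sinθ=-0.262851, cosθ=0.964836
  F = (M+m)·ẍ + m·l·cosθ·θ̈ − m·l·sinθ·θ̇² = 4.920683 + -0.960453 − -0.072300 = 4.032530

F_0 = 10.036257 N
F_1 = -6.550731 N
F_2 = 11.420609 N
F_3 = -8.239864 N
F_4 = -1.120352 N
F_5 = 6.697074 N
F_6 = -13.365201 N
F_7 = 4.032530 N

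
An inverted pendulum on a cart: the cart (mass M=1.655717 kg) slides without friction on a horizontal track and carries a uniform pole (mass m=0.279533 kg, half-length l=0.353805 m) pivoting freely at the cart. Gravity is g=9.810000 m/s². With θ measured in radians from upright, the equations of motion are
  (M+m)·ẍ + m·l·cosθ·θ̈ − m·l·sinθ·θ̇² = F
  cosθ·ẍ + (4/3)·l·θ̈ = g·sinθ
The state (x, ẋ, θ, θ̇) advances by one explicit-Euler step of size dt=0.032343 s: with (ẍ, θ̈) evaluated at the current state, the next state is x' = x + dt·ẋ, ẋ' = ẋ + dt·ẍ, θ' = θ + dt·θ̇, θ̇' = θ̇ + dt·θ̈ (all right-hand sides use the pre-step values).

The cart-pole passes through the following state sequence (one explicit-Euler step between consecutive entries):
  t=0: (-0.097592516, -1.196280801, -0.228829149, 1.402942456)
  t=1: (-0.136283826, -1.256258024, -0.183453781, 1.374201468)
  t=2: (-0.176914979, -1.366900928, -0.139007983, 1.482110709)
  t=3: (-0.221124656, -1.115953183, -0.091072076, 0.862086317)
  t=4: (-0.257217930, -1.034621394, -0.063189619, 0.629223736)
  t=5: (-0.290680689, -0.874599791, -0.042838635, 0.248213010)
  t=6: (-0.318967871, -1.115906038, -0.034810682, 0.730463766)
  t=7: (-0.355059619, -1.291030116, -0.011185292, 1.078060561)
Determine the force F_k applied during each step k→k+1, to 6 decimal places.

step 0→1:
  ẍ = (ẋ'−ẋ)/dt = (-1.256258024−-1.196280801)/0.032343 = -1.854411
  θ̈ = (θ̇'−θ̇)/dt = (1.374201468−1.402942456)/0.032343 = -0.888631
  sinθ=-0.226837, cosθ=0.973933
  F = (M+m)·ẍ + m·l·cosθ·θ̈ − m·l·sinθ·θ̇² = -3.588749 + -0.085595 − -0.044156 = -3.630188
step 1→2:
  ẍ = (ẋ'−ẋ)/dt = (-1.366900928−-1.256258024)/0.032343 = -3.420923
  θ̈ = (θ̇'−θ̇)/dt = (1.482110709−1.374201468)/0.032343 = 3.336402
  sinθ=-0.182426, cosθ=0.983219
  F = (M+m)·ẍ + m·l·cosθ·θ̈ − m·l·sinθ·θ̇² = -6.620341 + 0.324434 − -0.034071 = -6.261836
step 2→3:
  ẍ = (ẋ'−ẋ)/dt = (-1.115953183−-1.366900928)/0.032343 = 7.758951
  θ̈ = (θ̇'−θ̇)/dt = (0.862086317−1.482110709)/0.032343 = -19.170281
  sinθ=-0.138561, cosθ=0.990354
  F = (M+m)·ẍ + m·l·cosθ·θ̈ − m·l·sinθ·θ̇² = 15.015509 + -1.877656 − -0.030102 = 13.167956
step 3→4:
  ẍ = (ẋ'−ẋ)/dt = (-1.034621394−-1.115953183)/0.032343 = 2.514664
  θ̈ = (θ̇'−θ̇)/dt = (0.629223736−0.862086317)/0.032343 = -7.199783
  sinθ=-0.090946, cosθ=0.995856
  F = (M+m)·ẍ + m·l·cosθ·θ̈ − m·l·sinθ·θ̇² = 4.866504 + -0.709109 − -0.006685 = 4.164080
step 4→5:
  ẍ = (ẋ'−ẋ)/dt = (-0.874599791−-1.034621394)/0.032343 = 4.947643
  θ̈ = (θ̇'−θ̇)/dt = (0.248213010−0.629223736)/0.032343 = -11.780315
  sinθ=-0.063148, cosθ=0.998004
  F = (M+m)·ẍ + m·l·cosθ·θ̈ − m·l·sinθ·θ̇² = 9.574925 + -1.162750 − -0.002473 = 8.414648
step 5→6:
  ẍ = (ẋ'−ẋ)/dt = (-1.115906038−-0.874599791)/0.032343 = -7.460849
  θ̈ = (θ̇'−θ̇)/dt = (0.730463766−0.248213010)/0.032343 = 14.910514
  sinθ=-0.042826, cosθ=0.999083
  F = (M+m)·ẍ + m·l·cosθ·θ̈ − m·l·sinθ·θ̇² = -14.438608 + 1.473300 − -0.000261 = -12.965048
step 6→7:
  ẍ = (ẋ'−ẋ)/dt = (-1.291030116−-1.115906038)/0.032343 = -5.414590
  θ̈ = (θ̇'−θ̇)/dt = (1.078060561−0.730463766)/0.032343 = 10.747203
  sinθ=-0.034804, cosθ=0.999394
  F = (M+m)·ẍ + m·l·cosθ·θ̈ − m·l·sinθ·θ̇² = -10.478585 + 1.062256 − -0.001837 = -9.414492

F_0 = -3.630188 N
F_1 = -6.261836 N
F_2 = 13.167956 N
F_3 = 4.164080 N
F_4 = 8.414648 N
F_5 = -12.965048 N
F_6 = -9.414492 N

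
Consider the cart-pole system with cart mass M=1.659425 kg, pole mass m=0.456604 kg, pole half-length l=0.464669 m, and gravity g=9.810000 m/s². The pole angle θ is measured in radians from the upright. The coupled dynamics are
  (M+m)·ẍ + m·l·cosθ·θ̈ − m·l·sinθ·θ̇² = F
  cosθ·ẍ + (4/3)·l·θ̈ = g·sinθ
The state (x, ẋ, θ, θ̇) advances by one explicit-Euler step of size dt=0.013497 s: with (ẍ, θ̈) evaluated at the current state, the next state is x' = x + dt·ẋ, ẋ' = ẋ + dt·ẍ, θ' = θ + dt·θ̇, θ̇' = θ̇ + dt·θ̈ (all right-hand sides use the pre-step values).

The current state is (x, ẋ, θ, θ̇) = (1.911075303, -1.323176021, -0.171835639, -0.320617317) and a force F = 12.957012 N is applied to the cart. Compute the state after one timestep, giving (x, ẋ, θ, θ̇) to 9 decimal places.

sinθ=-0.170991241, cosθ=0.985272549
temp = (F + m·l·θ̇²·sinθ)/(M+m) = (12.957012 + -0.003729334)/2.116029 = 6.121505266
θ̈ = (g·sinθ − cosθ·temp)/(l·(4/3 − m·cos²θ/(M+m))) = -14.761478563
ẍ = temp − m·l·θ̈·cosθ/(M+m) = 7.579809173
Euler: x'=1.911075303+0.013497·-1.323176021=1.893216396, ẋ'=-1.323176021+0.013497·7.579809173=-1.220871337
       θ'=-0.171835639+0.013497·-0.320617317=-0.176163011, θ̇'=-0.320617317+0.013497·-14.761478563=-0.519852993

(1.893216396, -1.220871337, -0.176163011, -0.519852993)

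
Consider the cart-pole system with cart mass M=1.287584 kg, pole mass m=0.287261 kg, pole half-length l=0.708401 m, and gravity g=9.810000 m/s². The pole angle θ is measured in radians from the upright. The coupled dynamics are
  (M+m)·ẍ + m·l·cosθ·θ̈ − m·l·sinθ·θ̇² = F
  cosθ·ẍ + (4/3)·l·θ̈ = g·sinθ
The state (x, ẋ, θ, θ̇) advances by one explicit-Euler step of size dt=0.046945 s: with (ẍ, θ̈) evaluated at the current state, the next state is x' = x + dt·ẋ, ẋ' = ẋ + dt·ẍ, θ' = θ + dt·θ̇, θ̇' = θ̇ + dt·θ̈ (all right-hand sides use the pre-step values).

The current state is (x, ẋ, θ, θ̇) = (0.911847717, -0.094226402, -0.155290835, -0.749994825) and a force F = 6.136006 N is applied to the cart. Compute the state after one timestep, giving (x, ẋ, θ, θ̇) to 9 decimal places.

(0.907424259, 0.127373631, -0.190499342, -1.057196356)

sinθ=-0.154667441, cosθ=0.987966590
temp = (F + m·l·θ̇²·sinθ)/(M+m) = (6.136006 + -0.017703995)/1.574845 = 3.885018529
θ̈ = (g·sinθ − cosθ·temp)/(l·(4/3 − m·cos²θ/(M+m))) = -6.543860487
ẍ = temp − m·l·θ̈·cosθ/(M+m) = 4.720418215
Euler: x'=0.911847717+0.046945·-0.094226402=0.907424259, ẋ'=-0.094226402+0.046945·4.720418215=0.127373631
       θ'=-0.155290835+0.046945·-0.749994825=-0.190499342, θ̇'=-0.749994825+0.046945·-6.543860487=-1.057196356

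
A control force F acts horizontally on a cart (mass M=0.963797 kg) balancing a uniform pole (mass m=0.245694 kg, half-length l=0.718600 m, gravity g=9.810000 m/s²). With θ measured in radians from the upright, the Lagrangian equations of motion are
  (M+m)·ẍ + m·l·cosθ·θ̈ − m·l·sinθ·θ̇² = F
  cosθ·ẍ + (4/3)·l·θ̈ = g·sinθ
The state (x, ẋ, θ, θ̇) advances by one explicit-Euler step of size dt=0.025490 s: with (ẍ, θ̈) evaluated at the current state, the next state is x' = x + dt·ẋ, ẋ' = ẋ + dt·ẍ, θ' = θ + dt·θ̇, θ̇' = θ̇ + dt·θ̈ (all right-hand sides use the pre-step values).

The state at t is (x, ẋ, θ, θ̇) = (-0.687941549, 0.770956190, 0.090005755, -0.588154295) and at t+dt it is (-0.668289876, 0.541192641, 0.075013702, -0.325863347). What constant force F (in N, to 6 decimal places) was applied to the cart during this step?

F = -9.098288 N

ẍ = (ẋ'−ẋ)/dt = (0.541192641−0.770956190)/0.025490 = -9.013870
θ̈ = (θ̇'−θ̇)/dt = (-0.325863347−-0.588154295)/0.025490 = 10.289955
sinθ=0.089884, cosθ=0.995952
F = (M+m)·ẍ + m·l·cosθ·θ̈ − m·l·sinθ·θ̇² = -10.902195 + 1.809396 − 0.005490 = -9.098288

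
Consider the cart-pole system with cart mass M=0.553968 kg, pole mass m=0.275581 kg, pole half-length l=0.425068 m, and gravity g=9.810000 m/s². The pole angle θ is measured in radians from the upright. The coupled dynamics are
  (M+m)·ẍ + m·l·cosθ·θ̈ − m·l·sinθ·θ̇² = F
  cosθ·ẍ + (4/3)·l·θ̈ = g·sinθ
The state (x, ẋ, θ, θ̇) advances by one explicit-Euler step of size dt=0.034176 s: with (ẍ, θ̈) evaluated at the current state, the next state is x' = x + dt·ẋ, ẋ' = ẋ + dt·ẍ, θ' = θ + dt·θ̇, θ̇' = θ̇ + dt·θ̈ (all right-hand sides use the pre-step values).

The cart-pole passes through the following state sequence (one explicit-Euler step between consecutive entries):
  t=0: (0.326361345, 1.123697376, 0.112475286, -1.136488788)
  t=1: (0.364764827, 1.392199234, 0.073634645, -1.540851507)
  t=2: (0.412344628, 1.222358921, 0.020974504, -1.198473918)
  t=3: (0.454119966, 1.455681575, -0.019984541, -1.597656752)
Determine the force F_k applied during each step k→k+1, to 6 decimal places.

F_0 = 5.123100 N
F_1 = -2.972626 N
F_2 = 4.291951 N

step 0→1:
  ẍ = (ẋ'−ẋ)/dt = (1.392199234−1.123697376)/0.034176 = 7.856445
  θ̈ = (θ̇'−θ̇)/dt = (-1.540851507−-1.136488788)/0.034176 = -11.831774
  sinθ=0.112238, cosθ=0.993681
  F = (M+m)·ẍ + m·l·cosθ·θ̈ − m·l·sinθ·θ̇² = 6.517306 + -1.377224 − 0.016982 = 5.123100
step 1→2:
  ẍ = (ẋ'−ẋ)/dt = (1.222358921−1.392199234)/0.034176 = -4.969578
  θ̈ = (θ̇'−θ̇)/dt = (-1.198473918−-1.540851507)/0.034176 = 10.018071
  sinθ=0.073568, cosθ=0.997290
  F = (M+m)·ẍ + m·l·cosθ·θ̈ − m·l·sinθ·θ̇² = -4.122509 + 1.170343 − 0.020461 = -2.972626
step 2→3:
  ẍ = (ẋ'−ẋ)/dt = (1.455681575−1.222358921)/0.034176 = 6.827091
  θ̈ = (θ̇'−θ̇)/dt = (-1.597656752−-1.198473918)/0.034176 = -11.680209
  sinθ=0.020973, cosθ=0.999780
  F = (M+m)·ẍ + m·l·cosθ·θ̈ − m·l·sinθ·θ̇² = 5.663406 + -1.367927 − 0.003529 = 4.291951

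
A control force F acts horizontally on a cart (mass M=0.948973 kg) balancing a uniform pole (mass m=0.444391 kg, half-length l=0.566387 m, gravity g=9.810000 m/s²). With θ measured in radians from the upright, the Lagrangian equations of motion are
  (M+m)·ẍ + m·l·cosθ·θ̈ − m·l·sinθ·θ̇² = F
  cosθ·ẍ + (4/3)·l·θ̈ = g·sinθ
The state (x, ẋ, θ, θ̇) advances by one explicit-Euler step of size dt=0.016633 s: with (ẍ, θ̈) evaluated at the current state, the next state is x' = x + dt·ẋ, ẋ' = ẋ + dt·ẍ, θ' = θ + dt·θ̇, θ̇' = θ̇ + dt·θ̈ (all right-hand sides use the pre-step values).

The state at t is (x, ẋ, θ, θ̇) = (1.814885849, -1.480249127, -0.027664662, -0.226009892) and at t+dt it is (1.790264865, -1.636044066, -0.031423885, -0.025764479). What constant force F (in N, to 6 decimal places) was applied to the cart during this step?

F = -10.021716 N

ẍ = (ẋ'−ẋ)/dt = (-1.636044066−-1.480249127)/0.016633 = -9.366617
θ̈ = (θ̇'−θ̇)/dt = (-0.025764479−-0.226009892)/0.016633 = 12.039044
sinθ=-0.027661, cosθ=0.999617
F = (M+m)·ẍ + m·l·cosθ·θ̈ − m·l·sinθ·θ̇² = -13.051107 + 3.029035 − -0.000356 = -10.021716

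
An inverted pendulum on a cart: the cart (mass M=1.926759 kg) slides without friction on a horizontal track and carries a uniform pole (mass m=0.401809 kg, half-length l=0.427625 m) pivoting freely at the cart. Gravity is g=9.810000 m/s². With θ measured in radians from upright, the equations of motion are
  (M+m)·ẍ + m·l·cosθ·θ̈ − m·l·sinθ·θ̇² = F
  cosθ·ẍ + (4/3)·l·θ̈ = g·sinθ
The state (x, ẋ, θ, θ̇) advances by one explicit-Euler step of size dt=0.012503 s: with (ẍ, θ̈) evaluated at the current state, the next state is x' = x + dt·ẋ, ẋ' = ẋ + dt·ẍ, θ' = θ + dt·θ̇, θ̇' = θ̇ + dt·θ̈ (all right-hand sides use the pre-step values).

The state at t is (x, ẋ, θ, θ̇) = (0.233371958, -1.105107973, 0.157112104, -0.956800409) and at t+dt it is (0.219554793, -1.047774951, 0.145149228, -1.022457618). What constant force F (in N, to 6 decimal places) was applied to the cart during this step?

F = 9.761946 N

ẍ = (ẋ'−ẋ)/dt = (-1.047774951−-1.105107973)/0.012503 = 4.585541
θ̈ = (θ̇'−θ̇)/dt = (-1.022457618−-0.956800409)/0.012503 = -5.251316
sinθ=0.156467, cosθ=0.987683
F = (M+m)·ẍ + m·l·cosθ·θ̈ − m·l·sinθ·θ̇² = 10.677745 + -0.891187 − 0.024612 = 9.761946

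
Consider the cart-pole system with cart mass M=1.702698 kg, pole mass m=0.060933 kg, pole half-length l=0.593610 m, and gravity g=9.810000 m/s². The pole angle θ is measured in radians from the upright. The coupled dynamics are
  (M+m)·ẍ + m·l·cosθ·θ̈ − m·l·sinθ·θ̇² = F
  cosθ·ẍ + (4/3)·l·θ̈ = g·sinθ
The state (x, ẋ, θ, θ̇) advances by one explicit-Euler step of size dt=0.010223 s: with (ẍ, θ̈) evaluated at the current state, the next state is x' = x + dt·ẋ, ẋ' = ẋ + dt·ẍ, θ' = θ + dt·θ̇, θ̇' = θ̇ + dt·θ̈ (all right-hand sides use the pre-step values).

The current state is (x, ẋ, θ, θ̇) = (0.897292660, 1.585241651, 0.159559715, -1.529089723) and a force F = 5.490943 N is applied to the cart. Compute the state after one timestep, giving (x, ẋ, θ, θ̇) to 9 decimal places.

(0.913498585, 1.617556718, 0.143927831, -1.549267778)

sinθ=0.158883530, cosθ=0.987297333
temp = (F + m·l·θ̇²·sinθ)/(M+m) = (5.490943 + 0.013436885)/1.763631 = 3.121049633
θ̈ = (g·sinθ − cosθ·temp)/(l·(4/3 − m·cos²θ/(M+m))) = -1.973789942
ẍ = temp − m·l·θ̈·cosθ/(M+m) = 3.161016024
Euler: x'=0.897292660+0.010223·1.585241651=0.913498585, ẋ'=1.585241651+0.010223·3.161016024=1.617556718
       θ'=0.159559715+0.010223·-1.529089723=0.143927831, θ̇'=-1.529089723+0.010223·-1.973789942=-1.549267778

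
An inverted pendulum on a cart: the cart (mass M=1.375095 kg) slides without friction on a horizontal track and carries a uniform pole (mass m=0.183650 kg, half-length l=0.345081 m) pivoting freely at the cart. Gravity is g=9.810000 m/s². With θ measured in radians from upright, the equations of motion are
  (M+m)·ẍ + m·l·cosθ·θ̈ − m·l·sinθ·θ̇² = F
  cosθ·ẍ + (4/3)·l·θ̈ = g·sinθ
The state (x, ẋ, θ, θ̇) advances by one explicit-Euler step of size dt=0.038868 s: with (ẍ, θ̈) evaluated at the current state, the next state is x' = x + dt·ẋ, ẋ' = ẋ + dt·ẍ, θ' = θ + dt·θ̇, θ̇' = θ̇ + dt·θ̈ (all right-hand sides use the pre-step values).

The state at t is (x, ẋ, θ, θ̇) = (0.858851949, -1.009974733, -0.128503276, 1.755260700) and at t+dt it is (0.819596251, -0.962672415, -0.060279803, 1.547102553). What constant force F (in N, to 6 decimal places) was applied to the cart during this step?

F = 1.585410 N

ẍ = (ẋ'−ẋ)/dt = (-0.962672415−-1.009974733)/0.038868 = 1.216999
θ̈ = (θ̇'−θ̇)/dt = (1.547102553−1.755260700)/0.038868 = -5.355515
sinθ=-0.128150, cosθ=0.991755
F = (M+m)·ẍ + m·l·cosθ·θ̈ − m·l·sinθ·θ̇² = 1.896991 + -0.336603 − -0.025022 = 1.585410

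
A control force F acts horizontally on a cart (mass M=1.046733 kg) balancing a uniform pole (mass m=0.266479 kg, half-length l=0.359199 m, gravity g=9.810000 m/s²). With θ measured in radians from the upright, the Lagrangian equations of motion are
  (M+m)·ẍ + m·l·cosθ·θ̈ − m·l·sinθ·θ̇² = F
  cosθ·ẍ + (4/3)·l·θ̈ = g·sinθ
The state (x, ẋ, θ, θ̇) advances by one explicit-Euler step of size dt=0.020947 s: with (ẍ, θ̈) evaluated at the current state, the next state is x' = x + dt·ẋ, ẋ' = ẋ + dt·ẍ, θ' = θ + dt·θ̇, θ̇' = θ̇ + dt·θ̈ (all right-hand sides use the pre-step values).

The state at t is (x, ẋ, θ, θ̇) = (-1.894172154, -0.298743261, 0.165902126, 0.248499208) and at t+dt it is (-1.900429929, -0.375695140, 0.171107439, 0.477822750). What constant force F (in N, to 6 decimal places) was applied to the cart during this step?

F = -3.791729 N

ẍ = (ẋ'−ẋ)/dt = (-0.375695140−-0.298743261)/0.020947 = -3.673647
θ̈ = (θ̇'−θ̇)/dt = (0.477822750−0.248499208)/0.020947 = 10.947799
sinθ=0.165142, cosθ=0.986270
F = (M+m)·ẍ + m·l·cosθ·θ̈ − m·l·sinθ·θ̇² = -4.824277 + 1.033524 − 0.000976 = -3.791729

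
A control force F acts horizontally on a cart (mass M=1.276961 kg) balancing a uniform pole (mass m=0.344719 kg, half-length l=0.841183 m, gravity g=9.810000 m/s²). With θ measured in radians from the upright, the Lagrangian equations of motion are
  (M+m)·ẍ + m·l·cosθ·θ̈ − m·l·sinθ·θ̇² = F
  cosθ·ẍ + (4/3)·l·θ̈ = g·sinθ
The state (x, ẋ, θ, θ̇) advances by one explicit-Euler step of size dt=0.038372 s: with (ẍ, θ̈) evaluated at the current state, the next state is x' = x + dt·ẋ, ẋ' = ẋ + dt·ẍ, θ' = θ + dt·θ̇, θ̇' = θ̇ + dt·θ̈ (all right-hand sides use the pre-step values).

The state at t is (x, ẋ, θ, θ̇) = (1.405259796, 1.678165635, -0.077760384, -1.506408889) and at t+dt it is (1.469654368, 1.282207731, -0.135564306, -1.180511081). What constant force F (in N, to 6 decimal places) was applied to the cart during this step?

ẍ = (ẋ'−ẋ)/dt = (1.282207731−1.678165635)/0.038372 = -10.318928
θ̈ = (θ̇'−θ̇)/dt = (-1.180511081−-1.506408889)/0.038372 = 8.493115
sinθ=-0.077682, cosθ=0.996978
F = (M+m)·ẍ + m·l·cosθ·θ̈ − m·l·sinθ·θ̇² = -16.733999 + 2.455322 − -0.051117 = -14.227561

F = -14.227561 N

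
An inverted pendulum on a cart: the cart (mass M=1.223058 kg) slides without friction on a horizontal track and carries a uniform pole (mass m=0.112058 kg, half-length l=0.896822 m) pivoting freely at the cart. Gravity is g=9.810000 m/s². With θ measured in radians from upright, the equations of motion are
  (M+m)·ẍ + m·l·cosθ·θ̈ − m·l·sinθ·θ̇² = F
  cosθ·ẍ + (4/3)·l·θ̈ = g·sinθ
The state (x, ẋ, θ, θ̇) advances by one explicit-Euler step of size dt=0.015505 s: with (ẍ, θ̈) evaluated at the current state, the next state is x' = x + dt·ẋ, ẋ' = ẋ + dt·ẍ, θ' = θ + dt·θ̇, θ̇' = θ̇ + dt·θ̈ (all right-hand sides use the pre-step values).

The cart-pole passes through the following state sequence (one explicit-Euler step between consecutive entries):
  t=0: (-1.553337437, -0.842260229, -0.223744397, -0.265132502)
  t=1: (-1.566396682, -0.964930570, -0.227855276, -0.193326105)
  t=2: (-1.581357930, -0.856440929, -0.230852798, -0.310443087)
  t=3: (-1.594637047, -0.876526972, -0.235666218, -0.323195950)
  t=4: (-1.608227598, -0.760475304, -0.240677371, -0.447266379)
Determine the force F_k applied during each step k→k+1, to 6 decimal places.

step 0→1:
  ẍ = (ẋ'−ẋ)/dt = (-0.964930570−-0.842260229)/0.015505 = -7.911663
  θ̈ = (θ̇'−θ̇)/dt = (-0.193326105−-0.265132502)/0.015505 = 4.631177
  sinθ=-0.221882, cosθ=0.975073
  F = (M+m)·ẍ + m·l·cosθ·θ̈ − m·l·sinθ·θ̇² = -10.562988 + 0.453814 − -0.001567 = -10.107607
step 1→2:
  ẍ = (ẋ'−ẋ)/dt = (-0.856440929−-0.964930570)/0.015505 = 6.997075
  θ̈ = (θ̇'−θ̇)/dt = (-0.310443087−-0.193326105)/0.015505 = -7.553498
  sinθ=-0.225889, cosθ=0.974153
  F = (M+m)·ẍ + m·l·cosθ·θ̈ − m·l·sinθ·θ̇² = 9.341906 + -0.739477 − -0.000848 = 8.603278
step 2→3:
  ẍ = (ẋ'−ẋ)/dt = (-0.876526972−-0.856440929)/0.015505 = -1.295456
  θ̈ = (θ̇'−θ̇)/dt = (-0.323195950−-0.310443087)/0.015505 = -0.822500
  sinθ=-0.228808, cosθ=0.973472
  F = (M+m)·ẍ + m·l·cosθ·θ̈ − m·l·sinθ·θ̇² = -1.729584 + -0.080465 − -0.002216 = -1.807833
step 3→4:
  ẍ = (ẋ'−ẋ)/dt = (-0.760475304−-0.876526972)/0.015505 = 7.484790
  θ̈ = (θ̇'−θ̇)/dt = (-0.447266379−-0.323195950)/0.015505 = -8.001963
  sinθ=-0.233491, cosθ=0.972359
  F = (M+m)·ẍ + m·l·cosθ·θ̈ − m·l·sinθ·θ̇² = 9.993063 + -0.781938 − -0.002451 = 9.213576

F_0 = -10.107607 N
F_1 = 8.603278 N
F_2 = -1.807833 N
F_3 = 9.213576 N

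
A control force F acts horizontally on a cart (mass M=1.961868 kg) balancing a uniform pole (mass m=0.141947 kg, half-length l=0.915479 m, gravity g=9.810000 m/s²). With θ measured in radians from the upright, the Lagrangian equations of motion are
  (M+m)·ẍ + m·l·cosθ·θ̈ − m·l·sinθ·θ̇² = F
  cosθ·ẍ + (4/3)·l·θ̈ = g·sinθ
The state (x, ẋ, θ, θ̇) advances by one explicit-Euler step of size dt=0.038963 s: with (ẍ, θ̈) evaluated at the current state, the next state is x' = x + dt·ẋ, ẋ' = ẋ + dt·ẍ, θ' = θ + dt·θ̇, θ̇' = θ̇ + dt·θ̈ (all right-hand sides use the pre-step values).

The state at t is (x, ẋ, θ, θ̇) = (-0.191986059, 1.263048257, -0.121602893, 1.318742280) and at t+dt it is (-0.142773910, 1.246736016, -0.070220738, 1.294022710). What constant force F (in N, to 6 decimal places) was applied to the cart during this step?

ẍ = (ẋ'−ẋ)/dt = (1.246736016−1.263048257)/0.038963 = -0.418660
θ̈ = (θ̇'−θ̇)/dt = (1.294022710−1.318742280)/0.038963 = -0.634437
sinθ=-0.121303, cosθ=0.992615
F = (M+m)·ẍ + m·l·cosθ·θ̈ − m·l·sinθ·θ̇² = -0.880783 + -0.081836 − -0.027414 = -0.935205

F = -0.935205 N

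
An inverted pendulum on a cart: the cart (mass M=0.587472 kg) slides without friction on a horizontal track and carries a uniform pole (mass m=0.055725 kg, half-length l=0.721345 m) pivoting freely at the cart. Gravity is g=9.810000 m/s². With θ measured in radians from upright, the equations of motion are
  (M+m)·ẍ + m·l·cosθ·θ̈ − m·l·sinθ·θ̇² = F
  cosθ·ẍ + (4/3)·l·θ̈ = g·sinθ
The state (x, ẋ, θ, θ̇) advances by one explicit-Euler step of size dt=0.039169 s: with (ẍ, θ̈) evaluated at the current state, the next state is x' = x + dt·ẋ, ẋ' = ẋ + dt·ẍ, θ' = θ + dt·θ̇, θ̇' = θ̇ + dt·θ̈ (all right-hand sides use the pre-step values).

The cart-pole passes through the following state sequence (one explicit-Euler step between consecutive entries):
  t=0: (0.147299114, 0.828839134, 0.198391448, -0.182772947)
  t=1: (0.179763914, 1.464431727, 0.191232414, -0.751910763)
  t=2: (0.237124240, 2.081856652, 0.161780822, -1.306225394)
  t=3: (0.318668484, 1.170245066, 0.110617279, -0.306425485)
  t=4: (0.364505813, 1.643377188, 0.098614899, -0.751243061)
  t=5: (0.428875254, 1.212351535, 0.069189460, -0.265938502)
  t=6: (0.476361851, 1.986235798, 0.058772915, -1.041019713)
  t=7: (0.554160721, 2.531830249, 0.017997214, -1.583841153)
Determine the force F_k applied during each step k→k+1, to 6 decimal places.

step 0→1:
  ẍ = (ẋ'−ẋ)/dt = (1.464431727−0.828839134)/0.039169 = 16.226929
  θ̈ = (θ̇'−θ̇)/dt = (-0.751910763−-0.182772947)/0.039169 = -14.530313
  sinθ=0.197093, cosθ=0.980385
  F = (M+m)·ẍ + m·l·cosθ·θ̈ − m·l·sinθ·θ̇² = 10.437112 + -0.572618 − 0.000265 = 9.864230
step 1→2:
  ẍ = (ẋ'−ẋ)/dt = (2.081856652−1.464431727)/0.039169 = 15.763102
  θ̈ = (θ̇'−θ̇)/dt = (-1.306225394−-0.751910763)/0.039169 = -14.151871
  sinθ=0.190069, cosθ=0.981771
  F = (M+m)·ẍ + m·l·cosθ·θ̈ − m·l·sinθ·θ̇² = 10.138780 + -0.558492 − 0.004320 = 9.575968
step 2→3:
  ẍ = (ẋ'−ẋ)/dt = (1.170245066−2.081856652)/0.039169 = -23.273803
  θ̈ = (θ̇'−θ̇)/dt = (-0.306425485−-1.306225394)/0.039169 = 25.525286
  sinθ=0.161076, cosθ=0.986942
  F = (M+m)·ẍ + m·l·cosθ·θ̈ − m·l·sinθ·θ̇² = -14.969640 + 1.012641 − 0.011047 = -13.968047
step 3→4:
  ẍ = (ẋ'−ẋ)/dt = (1.643377188−1.170245066)/0.039169 = 12.079249
  θ̈ = (θ̇'−θ̇)/dt = (-0.751243061−-0.306425485)/0.039169 = -11.356368
  sinθ=0.110392, cosθ=0.993888
  F = (M+m)·ẍ + m·l·cosθ·θ̈ − m·l·sinθ·θ̇² = 7.769337 + -0.453701 − 0.000417 = 7.315219
step 4→5:
  ẍ = (ẋ'−ẋ)/dt = (1.212351535−1.643377188)/0.039169 = -11.004255
  θ̈ = (θ̇'−θ̇)/dt = (-0.265938502−-0.751243061)/0.039169 = 12.390017
  sinθ=0.098455, cosθ=0.995141
  F = (M+m)·ẍ + m·l·cosθ·θ̈ − m·l·sinθ·θ̇² = -7.077904 + 0.495621 − 0.002234 = -6.584516
step 5→6:
  ẍ = (ẋ'−ẋ)/dt = (1.986235798−1.212351535)/0.039169 = 19.757570
  θ̈ = (θ̇'−θ̇)/dt = (-1.041019713−-0.265938502)/0.039169 = -19.788129
  sinθ=0.069134, cosθ=0.997607
  F = (M+m)·ẍ + m·l·cosθ·θ̈ − m·l·sinθ·θ̇² = 12.708010 + -0.793519 − 0.000197 = 11.914294
step 6→7:
  ẍ = (ẋ'−ẋ)/dt = (2.531830249−1.986235798)/0.039169 = 13.929241
  θ̈ = (θ̇'−θ̇)/dt = (-1.583841153−-1.041019713)/0.039169 = -13.858445
  sinθ=0.058739, cosθ=0.998273
  F = (M+m)·ẍ + m·l·cosθ·θ̈ − m·l·sinθ·θ̇² = 8.959246 + -0.556105 − 0.002559 = 8.400582

F_0 = 9.864230 N
F_1 = 9.575968 N
F_2 = -13.968047 N
F_3 = 7.315219 N
F_4 = -6.584516 N
F_5 = 11.914294 N
F_6 = 8.400582 N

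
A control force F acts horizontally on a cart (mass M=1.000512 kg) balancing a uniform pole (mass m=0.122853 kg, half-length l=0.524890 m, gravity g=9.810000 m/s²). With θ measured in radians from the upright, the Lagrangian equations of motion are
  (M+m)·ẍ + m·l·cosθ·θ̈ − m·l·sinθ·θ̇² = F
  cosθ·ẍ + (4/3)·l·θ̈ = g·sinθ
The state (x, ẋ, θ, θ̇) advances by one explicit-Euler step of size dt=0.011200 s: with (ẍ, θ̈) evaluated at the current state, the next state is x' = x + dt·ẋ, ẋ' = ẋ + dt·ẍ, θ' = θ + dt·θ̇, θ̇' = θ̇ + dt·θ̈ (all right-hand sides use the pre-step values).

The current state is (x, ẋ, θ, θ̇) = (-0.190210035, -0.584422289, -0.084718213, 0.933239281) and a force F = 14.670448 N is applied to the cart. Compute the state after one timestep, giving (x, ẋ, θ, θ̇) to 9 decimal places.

sinθ=-0.084616910, cosθ=0.996413558
temp = (F + m·l·θ̇²·sinθ)/(M+m) = (14.670448 + -0.004752228)/1.123365 = 13.055147501
θ̈ = (g·sinθ − cosθ·temp)/(l·(4/3 − m·cos²θ/(M+m))) = -21.526281020
ẍ = temp − m·l·θ̈·cosθ/(M+m) = 14.286384932
Euler: x'=-0.190210035+0.011200·-0.584422289=-0.196755565, ẋ'=-0.584422289+0.011200·14.286384932=-0.424414778
       θ'=-0.084718213+0.011200·0.933239281=-0.074265933, θ̇'=0.933239281+0.011200·-21.526281020=0.692144934

(-0.196755565, -0.424414778, -0.074265933, 0.692144934)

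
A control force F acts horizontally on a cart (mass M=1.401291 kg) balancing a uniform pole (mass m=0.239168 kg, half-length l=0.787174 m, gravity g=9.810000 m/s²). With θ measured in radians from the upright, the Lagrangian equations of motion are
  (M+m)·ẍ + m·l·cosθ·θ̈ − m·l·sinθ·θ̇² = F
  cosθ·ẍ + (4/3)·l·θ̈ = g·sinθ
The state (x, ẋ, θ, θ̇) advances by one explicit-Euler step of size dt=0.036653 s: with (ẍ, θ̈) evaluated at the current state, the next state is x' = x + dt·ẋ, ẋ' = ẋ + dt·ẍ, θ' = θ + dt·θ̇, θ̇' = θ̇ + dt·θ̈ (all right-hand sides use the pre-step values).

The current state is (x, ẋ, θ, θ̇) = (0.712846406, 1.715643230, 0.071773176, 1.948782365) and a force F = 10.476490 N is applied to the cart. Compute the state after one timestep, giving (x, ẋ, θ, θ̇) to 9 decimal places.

(0.775729877, 1.976422554, 0.143201896, 1.725525289)

sinθ=0.071711570, cosθ=0.997425411
temp = (F + m·l·θ̇²·sinθ)/(M+m) = (10.476490 + 0.051273118)/1.640459 = 6.417571617
θ̈ = (g·sinθ − cosθ·temp)/(l·(4/3 − m·cos²θ/(M+m))) = -6.091099654
ẍ = temp − m·l·θ̈·cosθ/(M+m) = 7.114815264
Euler: x'=0.712846406+0.036653·1.715643230=0.775729877, ẋ'=1.715643230+0.036653·7.114815264=1.976422554
       θ'=0.071773176+0.036653·1.948782365=0.143201896, θ̇'=1.948782365+0.036653·-6.091099654=1.725525289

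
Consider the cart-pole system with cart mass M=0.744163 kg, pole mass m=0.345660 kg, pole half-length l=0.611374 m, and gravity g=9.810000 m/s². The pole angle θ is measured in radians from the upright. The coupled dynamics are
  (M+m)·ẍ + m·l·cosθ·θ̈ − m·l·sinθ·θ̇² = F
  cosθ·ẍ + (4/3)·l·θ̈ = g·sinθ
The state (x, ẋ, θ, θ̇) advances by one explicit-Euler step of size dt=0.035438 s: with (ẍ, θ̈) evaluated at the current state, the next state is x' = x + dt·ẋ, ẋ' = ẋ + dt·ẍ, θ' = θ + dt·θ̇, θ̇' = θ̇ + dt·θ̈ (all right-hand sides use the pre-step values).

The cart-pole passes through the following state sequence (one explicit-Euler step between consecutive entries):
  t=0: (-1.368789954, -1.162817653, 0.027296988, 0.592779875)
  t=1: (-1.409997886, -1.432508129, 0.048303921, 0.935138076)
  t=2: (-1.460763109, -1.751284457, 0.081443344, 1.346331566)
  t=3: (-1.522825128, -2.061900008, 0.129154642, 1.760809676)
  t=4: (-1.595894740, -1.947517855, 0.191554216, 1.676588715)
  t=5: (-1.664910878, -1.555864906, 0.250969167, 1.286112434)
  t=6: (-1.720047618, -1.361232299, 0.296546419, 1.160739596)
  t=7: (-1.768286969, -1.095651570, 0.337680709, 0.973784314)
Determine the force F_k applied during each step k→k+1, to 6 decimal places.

step 0→1:
  ẍ = (ẋ'−ẋ)/dt = (-1.432508129−-1.162817653)/0.035438 = -7.610206
  θ̈ = (θ̇'−θ̇)/dt = (0.935138076−0.592779875)/0.035438 = 9.660765
  sinθ=0.027294, cosθ=0.999627
  F = (M+m)·ẍ + m·l·cosθ·θ̈ − m·l·sinθ·θ̇² = -8.293777 + 2.040825 − 0.002027 = -6.254979
step 1→2:
  ẍ = (ẋ'−ẋ)/dt = (-1.751284457−-1.432508129)/0.035438 = -8.995325
  θ̈ = (θ̇'−θ̇)/dt = (1.346331566−0.935138076)/0.035438 = 11.603180
  sinθ=0.048285, cosθ=0.998834
  F = (M+m)·ẍ + m·l·cosθ·θ̈ − m·l·sinθ·θ̇² = -9.803312 + 2.449211 − 0.008923 = -7.363024
step 2→3:
  ẍ = (ẋ'−ẋ)/dt = (-2.061900008−-1.751284457)/0.035438 = -8.765042
  θ̈ = (θ̇'−θ̇)/dt = (1.760809676−1.346331566)/0.035438 = 11.695866
  sinθ=0.081353, cosθ=0.996685
  F = (M+m)·ẍ + m·l·cosθ·θ̈ − m·l·sinθ·θ̇² = -9.552344 + 2.463466 − 0.031163 = -7.120041
step 3→4:
  ẍ = (ẋ'−ẋ)/dt = (-1.947517855−-2.061900008)/0.035438 = 3.227670
  θ̈ = (θ̇'−θ̇)/dt = (1.676588715−1.760809676)/0.035438 = -2.376572
  sinθ=0.128796, cosθ=0.991671
  F = (M+m)·ẍ + m·l·cosθ·θ̈ − m·l·sinθ·θ̇² = 3.517588 + -0.498052 − 0.084388 = 2.935148
step 4→5:
  ẍ = (ẋ'−ẋ)/dt = (-1.555864906−-1.947517855)/0.035438 = 11.051779
  θ̈ = (θ̇'−θ̇)/dt = (1.286112434−1.676588715)/0.035438 = -11.018576
  sinθ=0.190385, cosθ=0.981710
  F = (M+m)·ẍ + m·l·cosθ·θ̈ − m·l·sinθ·θ̇² = 12.044483 + -2.285939 − 0.113095 = 9.645450
step 5→6:
  ẍ = (ẋ'−ẋ)/dt = (-1.361232299−-1.555864906)/0.035438 = 5.492201
  θ̈ = (θ̇'−θ̇)/dt = (1.160739596−1.286112434)/0.035438 = -3.537808
  sinθ=0.248343, cosθ=0.968672
  F = (M+m)·ẍ + m·l·cosθ·θ̈ − m·l·sinθ·θ̇² = 5.985527 + -0.724214 − 0.086809 = 5.174503
step 6→7:
  ẍ = (ẋ'−ẋ)/dt = (-1.095651570−-1.361232299)/0.035438 = 7.494236
  θ̈ = (θ̇'−θ̇)/dt = (0.973784314−1.160739596)/0.035438 = -5.275560
  sinθ=0.292219, cosθ=0.956351
  F = (M+m)·ẍ + m·l·cosθ·θ̈ − m·l·sinθ·θ̇² = 8.167391 + -1.066208 − 0.083202 = 7.017980

F_0 = -6.254979 N
F_1 = -7.363024 N
F_2 = -7.120041 N
F_3 = 2.935148 N
F_4 = 9.645450 N
F_5 = 5.174503 N
F_6 = 7.017980 N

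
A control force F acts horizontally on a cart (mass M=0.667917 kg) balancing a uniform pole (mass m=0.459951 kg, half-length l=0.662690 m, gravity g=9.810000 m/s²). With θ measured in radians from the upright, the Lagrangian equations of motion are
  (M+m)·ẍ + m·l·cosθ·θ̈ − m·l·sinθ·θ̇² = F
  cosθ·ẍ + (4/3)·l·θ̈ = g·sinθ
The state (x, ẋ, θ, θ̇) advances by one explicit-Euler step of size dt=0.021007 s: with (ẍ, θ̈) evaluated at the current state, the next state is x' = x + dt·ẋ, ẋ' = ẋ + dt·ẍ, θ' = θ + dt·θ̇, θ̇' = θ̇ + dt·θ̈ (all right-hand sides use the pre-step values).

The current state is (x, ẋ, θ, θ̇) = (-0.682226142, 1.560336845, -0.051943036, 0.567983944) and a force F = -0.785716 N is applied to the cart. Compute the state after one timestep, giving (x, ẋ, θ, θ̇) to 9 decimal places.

(-0.649448146, 1.543845083, -0.040011397, 0.574514124)

sinθ=-0.051919681, cosθ=0.998651264
temp = (F + m·l·θ̇²·sinθ)/(M+m) = (-0.785716 + -0.005105357)/1.127868 = -0.701164815
θ̈ = (g·sinθ − cosθ·temp)/(l·(4/3 − m·cos²θ/(M+m))) = 0.310857348
ẍ = temp − m·l·θ̈·cosθ/(M+m) = -0.785060321
Euler: x'=-0.682226142+0.021007·1.560336845=-0.649448146, ẋ'=1.560336845+0.021007·-0.785060321=1.543845083
       θ'=-0.051943036+0.021007·0.567983944=-0.040011397, θ̇'=0.567983944+0.021007·0.310857348=0.574514124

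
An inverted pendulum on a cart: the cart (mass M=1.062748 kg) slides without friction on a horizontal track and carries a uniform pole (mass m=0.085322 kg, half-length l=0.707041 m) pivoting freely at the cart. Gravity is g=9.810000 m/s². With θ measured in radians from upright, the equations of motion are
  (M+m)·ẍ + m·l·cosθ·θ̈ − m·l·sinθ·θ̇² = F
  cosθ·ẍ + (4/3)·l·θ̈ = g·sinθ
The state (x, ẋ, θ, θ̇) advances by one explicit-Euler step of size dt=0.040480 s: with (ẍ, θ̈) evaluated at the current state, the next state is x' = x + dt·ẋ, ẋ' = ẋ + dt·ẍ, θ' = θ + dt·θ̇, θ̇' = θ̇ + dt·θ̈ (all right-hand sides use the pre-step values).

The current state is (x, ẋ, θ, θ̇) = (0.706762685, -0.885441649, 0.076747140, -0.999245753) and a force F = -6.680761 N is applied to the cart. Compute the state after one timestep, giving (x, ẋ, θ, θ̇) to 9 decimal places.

(0.670920007, -1.136436806, 0.036297672, -0.701487160)

sinθ=0.076671820, cosθ=0.997056384
temp = (F + m·l·θ̇²·sinθ)/(M+m) = (-6.680761 + 0.004618341)/1.148070 = -5.815100698
θ̈ = (g·sinθ − cosθ·temp)/(l·(4/3 − m·cos²θ/(M+m))) = 7.355696478
ẍ = temp − m·l·θ̈·cosθ/(M+m) = -6.200473247
Euler: x'=0.706762685+0.040480·-0.885441649=0.670920007, ẋ'=-0.885441649+0.040480·-6.200473247=-1.136436806
       θ'=0.076747140+0.040480·-0.999245753=0.036297672, θ̇'=-0.999245753+0.040480·7.355696478=-0.701487160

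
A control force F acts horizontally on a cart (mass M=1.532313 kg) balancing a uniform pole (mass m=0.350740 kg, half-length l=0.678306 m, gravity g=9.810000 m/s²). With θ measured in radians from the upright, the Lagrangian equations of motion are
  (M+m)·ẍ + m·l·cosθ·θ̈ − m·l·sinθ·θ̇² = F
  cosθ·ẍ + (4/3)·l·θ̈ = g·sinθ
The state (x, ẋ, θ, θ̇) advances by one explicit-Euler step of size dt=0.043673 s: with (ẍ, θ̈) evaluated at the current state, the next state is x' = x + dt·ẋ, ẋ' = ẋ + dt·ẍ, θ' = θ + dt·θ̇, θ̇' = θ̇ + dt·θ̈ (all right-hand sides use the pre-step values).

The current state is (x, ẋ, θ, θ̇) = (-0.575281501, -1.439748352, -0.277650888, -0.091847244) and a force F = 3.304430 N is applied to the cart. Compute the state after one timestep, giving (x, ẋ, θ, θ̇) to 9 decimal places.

sinθ=-0.274097261, cosθ=0.961701976
temp = (F + m·l·θ̇²·sinθ)/(M+m) = (3.304430 + -0.000550108)/1.883053 = 1.754533671
θ̈ = (g·sinθ − cosθ·temp)/(l·(4/3 − m·cos²θ/(M+m))) = -5.556712899
ẍ = temp − m·l·θ̈·cosθ/(M+m) = 2.429693943
Euler: x'=-0.575281501+0.043673·-1.439748352=-0.638159631, ẋ'=-1.439748352+0.043673·2.429693943=-1.333636328
       θ'=-0.277650888+0.043673·-0.091847244=-0.281662133, θ̇'=-0.091847244+0.043673·-5.556712899=-0.334525566

(-0.638159631, -1.333636328, -0.281662133, -0.334525566)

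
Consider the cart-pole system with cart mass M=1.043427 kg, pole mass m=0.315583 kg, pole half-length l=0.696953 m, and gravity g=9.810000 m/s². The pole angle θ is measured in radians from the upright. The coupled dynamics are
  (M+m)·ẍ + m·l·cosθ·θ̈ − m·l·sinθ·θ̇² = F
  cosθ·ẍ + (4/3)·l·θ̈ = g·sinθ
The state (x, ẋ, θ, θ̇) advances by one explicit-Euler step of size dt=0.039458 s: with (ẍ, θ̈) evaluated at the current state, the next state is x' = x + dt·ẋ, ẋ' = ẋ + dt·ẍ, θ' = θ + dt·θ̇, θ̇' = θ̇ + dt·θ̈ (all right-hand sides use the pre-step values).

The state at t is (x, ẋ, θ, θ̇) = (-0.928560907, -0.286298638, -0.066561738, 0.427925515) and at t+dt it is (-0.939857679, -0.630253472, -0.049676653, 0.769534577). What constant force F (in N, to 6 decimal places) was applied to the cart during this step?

F = -9.943814 N

ẍ = (ẋ'−ẋ)/dt = (-0.630253472−-0.286298638)/0.039458 = -8.716986
θ̈ = (θ̇'−θ̇)/dt = (0.769534577−0.427925515)/0.039458 = 8.657536
sinθ=-0.066513, cosθ=0.997786
F = (M+m)·ẍ + m·l·cosθ·θ̈ − m·l·sinθ·θ̇² = -11.846471 + 1.899978 − -0.002679 = -9.943814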